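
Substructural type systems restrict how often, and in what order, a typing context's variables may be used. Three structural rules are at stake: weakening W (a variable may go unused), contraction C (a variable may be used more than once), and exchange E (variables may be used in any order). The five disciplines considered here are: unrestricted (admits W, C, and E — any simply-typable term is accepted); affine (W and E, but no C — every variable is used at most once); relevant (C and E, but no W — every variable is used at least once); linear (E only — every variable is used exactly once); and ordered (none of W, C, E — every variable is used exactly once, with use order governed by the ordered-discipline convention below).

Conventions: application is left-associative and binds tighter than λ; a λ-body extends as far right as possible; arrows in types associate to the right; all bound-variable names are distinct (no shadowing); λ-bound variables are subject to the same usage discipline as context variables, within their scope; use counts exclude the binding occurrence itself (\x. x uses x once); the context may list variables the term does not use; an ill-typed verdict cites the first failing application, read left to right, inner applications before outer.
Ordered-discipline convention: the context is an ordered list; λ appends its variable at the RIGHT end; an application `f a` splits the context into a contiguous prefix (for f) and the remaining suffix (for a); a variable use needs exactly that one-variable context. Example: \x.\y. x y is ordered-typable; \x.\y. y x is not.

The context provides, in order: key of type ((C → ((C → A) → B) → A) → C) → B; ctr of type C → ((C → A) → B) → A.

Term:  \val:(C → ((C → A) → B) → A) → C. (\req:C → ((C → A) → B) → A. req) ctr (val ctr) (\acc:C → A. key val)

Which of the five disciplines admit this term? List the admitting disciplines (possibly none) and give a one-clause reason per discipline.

admitted by: unrestricted
counts: key: 1×; ctr: 2×; val [bound]: 2×; req [bound]: 1×; acc [bound]: 0×
order of uses: req, ctr, val, ctr, key, val
typing: well-typed at ((C → ((C → A) → B) → A) → C) → A
ordered: ✗ — repeated use of ctr ×2, val ×2; acc left unused
linear: ✗ — repeated use of ctr ×2, val ×2; acc left unused
affine: ✗ — repeated use of ctr ×2, val ×2
relevant: ✗ — acc left unused
unrestricted: ✓ — typability at ((C → ((C → A) → B) → A) → C) → A is all that's needed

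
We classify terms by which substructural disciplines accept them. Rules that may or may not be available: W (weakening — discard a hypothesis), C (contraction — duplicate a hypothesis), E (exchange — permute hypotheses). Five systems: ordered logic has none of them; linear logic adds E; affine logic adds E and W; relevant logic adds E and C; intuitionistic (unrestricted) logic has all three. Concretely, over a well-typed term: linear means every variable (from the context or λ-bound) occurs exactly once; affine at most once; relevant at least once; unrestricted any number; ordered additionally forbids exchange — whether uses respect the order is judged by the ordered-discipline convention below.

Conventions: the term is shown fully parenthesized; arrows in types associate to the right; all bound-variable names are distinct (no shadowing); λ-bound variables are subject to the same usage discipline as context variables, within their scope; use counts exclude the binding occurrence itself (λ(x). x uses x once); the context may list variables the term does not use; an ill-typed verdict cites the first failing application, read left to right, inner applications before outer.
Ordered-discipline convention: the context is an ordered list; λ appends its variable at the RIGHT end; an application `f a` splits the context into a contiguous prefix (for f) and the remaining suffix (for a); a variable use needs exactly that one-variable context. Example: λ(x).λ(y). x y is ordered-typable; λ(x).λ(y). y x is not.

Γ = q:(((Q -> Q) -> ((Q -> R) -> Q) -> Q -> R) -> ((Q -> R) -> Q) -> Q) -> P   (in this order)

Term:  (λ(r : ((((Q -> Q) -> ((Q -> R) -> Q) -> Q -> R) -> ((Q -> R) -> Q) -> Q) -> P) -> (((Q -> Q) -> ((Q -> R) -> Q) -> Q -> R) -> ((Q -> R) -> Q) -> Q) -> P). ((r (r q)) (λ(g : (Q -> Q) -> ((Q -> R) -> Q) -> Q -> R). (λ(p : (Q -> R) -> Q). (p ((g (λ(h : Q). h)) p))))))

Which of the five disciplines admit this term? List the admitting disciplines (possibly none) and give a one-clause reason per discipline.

admitted in: relevant, unrestricted
counts: q ×1; r [bound] ×2; g [bound] ×1; p [bound] ×2; h [bound] ×1
order of uses: r, r, q, p, g, h, p
typing: well-typed at (((((Q -> Q) -> ((Q -> R) -> Q) -> Q -> R) -> ((Q -> R) -> Q) -> Q) -> P) -> (((Q -> Q) -> ((Q -> R) -> Q) -> Q -> R) -> ((Q -> R) -> Q) -> Q) -> P) -> P
ordered: ✗, uses contraction: r ×2, p ×2
linear: ✗, uses contraction: r ×2, p ×2
affine: ✗, uses contraction: r ×2, p ×2
relevant: ✓, none of q, r, g, p, h goes unused
unrestricted: ✓, simply typable at (((((Q -> Q) -> ((Q -> R) -> Q) -> Q -> R) -> ((Q -> R) -> Q) -> Q) -> P) -> (((Q -> Q) -> ((Q -> R) -> Q) -> Q -> R) -> ((Q -> R) -> Q) -> Q) -> P) -> P; W, C, E all held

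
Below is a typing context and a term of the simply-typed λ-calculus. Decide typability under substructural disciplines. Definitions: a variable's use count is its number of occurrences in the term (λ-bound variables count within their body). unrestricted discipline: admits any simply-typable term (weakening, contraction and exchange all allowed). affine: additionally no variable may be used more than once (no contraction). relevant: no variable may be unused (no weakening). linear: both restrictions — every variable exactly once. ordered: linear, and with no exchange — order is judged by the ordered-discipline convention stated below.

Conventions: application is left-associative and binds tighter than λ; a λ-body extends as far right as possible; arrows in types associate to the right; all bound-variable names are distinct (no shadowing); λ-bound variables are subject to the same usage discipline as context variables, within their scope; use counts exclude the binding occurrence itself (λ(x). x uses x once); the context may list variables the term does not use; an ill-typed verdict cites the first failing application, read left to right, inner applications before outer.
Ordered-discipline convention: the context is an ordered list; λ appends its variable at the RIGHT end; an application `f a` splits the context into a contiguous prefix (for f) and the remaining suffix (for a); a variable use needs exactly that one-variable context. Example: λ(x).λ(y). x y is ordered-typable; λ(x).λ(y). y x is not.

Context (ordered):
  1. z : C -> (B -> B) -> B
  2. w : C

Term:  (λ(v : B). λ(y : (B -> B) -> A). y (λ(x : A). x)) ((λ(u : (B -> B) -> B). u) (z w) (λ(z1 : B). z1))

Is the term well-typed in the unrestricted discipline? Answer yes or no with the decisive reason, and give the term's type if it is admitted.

no — fails simple typing
variable uses: z=1; w=1; v (λ-bound)=0; y (λ-bound)=1; x (λ-bound)=1; u (λ-bound)=1; z1 (λ-bound)=1
left-to-right use order: y, x, u, z, w, z1
typing: ill-typed: argument of type A -> A where B -> B is required
per-discipline verdicts: ordered ✗ · linear ✗ · affine ✗ · relevant ✗ · unrestricted ✗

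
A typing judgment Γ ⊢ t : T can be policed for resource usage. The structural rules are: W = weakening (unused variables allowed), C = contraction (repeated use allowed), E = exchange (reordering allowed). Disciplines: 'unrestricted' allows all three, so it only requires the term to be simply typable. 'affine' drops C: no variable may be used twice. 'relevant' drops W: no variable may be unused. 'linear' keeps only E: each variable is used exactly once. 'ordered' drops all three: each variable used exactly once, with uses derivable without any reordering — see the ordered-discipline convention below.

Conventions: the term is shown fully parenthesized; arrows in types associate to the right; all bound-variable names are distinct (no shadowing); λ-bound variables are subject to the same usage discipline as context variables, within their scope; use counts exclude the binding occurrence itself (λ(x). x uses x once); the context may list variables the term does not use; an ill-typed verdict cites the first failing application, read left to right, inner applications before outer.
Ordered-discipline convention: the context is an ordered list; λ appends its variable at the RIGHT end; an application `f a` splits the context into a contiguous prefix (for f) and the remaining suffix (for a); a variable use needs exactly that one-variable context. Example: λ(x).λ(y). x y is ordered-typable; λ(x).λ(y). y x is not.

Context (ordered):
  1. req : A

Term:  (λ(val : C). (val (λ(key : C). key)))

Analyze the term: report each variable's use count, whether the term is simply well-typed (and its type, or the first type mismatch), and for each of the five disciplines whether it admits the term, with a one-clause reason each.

variable uses: req: 0×; val (λ-bound): 1×; key (λ-bound): 1×
use order (left to right): val, key
typing: ill-typed: can't apply a value of type C
ordered: ✗ — the type mismatch rejects it
linear: ✗ — not simply typable
affine: ✗ — fails simple typing
relevant: ✗ — a type mismatch blocks all five
unrestricted: ✗ — the type mismatch rejects it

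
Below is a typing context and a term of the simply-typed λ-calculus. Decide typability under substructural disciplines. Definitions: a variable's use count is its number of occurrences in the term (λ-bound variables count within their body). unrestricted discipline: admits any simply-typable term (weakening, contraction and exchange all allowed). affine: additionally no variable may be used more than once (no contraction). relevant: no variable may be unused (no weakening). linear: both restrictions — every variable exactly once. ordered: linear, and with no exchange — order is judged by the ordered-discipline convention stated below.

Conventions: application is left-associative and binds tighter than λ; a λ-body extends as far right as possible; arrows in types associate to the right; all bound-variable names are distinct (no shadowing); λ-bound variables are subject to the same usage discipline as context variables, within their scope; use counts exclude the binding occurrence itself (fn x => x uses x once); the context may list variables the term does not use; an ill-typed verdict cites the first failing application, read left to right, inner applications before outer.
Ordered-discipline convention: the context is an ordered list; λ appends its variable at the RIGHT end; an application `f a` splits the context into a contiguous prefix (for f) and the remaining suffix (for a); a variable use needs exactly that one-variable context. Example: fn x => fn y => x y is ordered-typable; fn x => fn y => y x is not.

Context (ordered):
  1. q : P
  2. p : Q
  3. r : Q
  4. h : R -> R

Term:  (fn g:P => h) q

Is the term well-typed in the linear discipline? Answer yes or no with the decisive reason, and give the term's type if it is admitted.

no — p, r, g never used (weakening)
use counts: q: 1×; p: 0×; r: 0×; h: 1×; g [bound]: 0×
use order (left to right): h, q
typing: ✓ — R -> R
summary: ordered ✗, linear ✗, affine ✓, relevant ✗, unrestricted ✓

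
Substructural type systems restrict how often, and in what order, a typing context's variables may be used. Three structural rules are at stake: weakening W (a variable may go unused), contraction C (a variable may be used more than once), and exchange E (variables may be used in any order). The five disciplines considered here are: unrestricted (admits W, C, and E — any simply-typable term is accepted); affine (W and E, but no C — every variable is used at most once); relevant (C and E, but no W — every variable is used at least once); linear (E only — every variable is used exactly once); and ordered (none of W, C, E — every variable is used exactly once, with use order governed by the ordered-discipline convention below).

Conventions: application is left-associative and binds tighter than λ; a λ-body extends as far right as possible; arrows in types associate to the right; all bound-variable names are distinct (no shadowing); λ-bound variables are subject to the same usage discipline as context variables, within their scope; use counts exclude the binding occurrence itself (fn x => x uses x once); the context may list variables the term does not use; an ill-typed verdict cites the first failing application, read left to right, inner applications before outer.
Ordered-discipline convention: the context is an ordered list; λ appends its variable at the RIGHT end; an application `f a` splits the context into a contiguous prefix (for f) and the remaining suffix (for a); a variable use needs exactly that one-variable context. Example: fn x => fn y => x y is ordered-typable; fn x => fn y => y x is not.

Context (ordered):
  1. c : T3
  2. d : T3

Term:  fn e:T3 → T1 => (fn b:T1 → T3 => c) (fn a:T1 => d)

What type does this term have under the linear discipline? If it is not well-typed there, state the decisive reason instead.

not well-typed under linear — e, b, a never used (weakening)
use counts: c ×1, d ×1, e (λ-bound) ×0, b (λ-bound) ×0, a (λ-bound) ×0
order of uses: c, d
typing: well-typed at (T3 → T1) → T3
across the five disciplines: ordered ✗ | linear ✗ | affine ✓ | relevant ✗ | unrestricted ✓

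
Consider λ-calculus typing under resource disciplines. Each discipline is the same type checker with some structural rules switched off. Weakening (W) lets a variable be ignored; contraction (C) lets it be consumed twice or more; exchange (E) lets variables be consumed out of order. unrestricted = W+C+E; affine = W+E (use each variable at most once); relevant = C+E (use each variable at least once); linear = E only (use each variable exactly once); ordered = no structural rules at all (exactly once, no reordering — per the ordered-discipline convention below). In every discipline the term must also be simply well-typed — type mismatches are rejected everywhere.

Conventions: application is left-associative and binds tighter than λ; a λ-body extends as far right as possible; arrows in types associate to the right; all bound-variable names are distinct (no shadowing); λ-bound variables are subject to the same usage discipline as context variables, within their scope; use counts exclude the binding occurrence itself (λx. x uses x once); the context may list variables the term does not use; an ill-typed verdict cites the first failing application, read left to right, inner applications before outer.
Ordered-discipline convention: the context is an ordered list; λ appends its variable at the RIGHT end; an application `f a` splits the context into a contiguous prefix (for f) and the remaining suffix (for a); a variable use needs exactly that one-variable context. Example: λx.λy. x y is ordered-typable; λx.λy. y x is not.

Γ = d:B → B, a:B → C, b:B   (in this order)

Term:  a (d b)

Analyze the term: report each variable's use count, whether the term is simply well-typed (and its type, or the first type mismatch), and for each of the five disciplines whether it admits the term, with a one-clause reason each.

usage: d=1, a=1, b=1
left-to-right use order: a, d, b
typing: the term checks, with type C
ordered ✗ (no contiguous prefix/suffix split fits a, d, b)
linear ✓ (d, a, b: one use apiece)
affine ✓ (none of d, a, b used more than once)
relevant ✓ (d, a, b: all used, weakening unneeded)
unrestricted ✓ (type-checks (C) and nothing is barred)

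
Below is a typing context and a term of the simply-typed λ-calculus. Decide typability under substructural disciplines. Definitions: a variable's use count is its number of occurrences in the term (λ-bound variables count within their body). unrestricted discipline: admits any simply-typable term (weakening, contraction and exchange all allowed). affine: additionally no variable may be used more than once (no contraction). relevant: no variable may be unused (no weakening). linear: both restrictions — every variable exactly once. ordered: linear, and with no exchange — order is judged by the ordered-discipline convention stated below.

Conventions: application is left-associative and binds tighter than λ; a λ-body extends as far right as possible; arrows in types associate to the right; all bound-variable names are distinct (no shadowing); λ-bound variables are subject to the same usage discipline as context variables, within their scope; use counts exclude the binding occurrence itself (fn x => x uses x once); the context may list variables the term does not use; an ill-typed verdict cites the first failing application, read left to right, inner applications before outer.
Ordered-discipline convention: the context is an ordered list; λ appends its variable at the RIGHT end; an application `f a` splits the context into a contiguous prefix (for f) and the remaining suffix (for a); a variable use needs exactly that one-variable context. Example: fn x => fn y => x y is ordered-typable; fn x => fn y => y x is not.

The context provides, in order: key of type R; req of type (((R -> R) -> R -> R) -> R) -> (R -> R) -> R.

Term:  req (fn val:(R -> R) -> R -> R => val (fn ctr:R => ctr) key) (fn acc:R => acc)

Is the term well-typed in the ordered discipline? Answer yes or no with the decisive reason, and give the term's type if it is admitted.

no — no ordered split (uses run req, val, ctr, key, acc)
usage: key: 1; req: 1; val (λ-bound): 1; ctr (λ-bound): 1; acc (λ-bound): 1
uses in reading order: req, val, ctr, key, acc
typing: well-typed — term : R
across the five disciplines: ordered ✗, linear ✓, affine ✓, relevant ✓, unrestricted ✓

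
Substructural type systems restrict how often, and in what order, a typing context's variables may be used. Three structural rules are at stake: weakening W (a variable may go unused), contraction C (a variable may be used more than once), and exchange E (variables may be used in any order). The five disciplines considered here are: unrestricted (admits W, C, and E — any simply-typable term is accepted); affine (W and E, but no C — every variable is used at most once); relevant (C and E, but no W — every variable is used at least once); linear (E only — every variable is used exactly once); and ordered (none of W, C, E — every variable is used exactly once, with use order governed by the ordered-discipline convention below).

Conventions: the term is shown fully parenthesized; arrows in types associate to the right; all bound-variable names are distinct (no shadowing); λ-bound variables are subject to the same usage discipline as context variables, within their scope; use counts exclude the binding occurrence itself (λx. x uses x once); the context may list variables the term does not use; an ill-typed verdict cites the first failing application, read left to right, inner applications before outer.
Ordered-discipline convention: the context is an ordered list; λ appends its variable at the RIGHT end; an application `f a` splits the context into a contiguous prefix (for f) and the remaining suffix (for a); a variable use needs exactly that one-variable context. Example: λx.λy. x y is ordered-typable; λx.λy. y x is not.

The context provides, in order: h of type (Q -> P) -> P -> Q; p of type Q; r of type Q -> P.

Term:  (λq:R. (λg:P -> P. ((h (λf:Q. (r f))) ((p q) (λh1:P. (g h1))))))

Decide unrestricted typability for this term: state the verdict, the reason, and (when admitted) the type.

no — not simply typable
counts: h: 1, p: 1, r: 1, q (λ-bound): 1, g (λ-bound): 1, f (λ-bound): 1, h1 (λ-bound): 1
use order (left to right): h, r, f, p, q, g, h1
typing: ill-typed: can't apply a value of type Q
all disciplines: ordered ✗ | linear ✗ | affine ✗ | relevant ✗ | unrestricted ✗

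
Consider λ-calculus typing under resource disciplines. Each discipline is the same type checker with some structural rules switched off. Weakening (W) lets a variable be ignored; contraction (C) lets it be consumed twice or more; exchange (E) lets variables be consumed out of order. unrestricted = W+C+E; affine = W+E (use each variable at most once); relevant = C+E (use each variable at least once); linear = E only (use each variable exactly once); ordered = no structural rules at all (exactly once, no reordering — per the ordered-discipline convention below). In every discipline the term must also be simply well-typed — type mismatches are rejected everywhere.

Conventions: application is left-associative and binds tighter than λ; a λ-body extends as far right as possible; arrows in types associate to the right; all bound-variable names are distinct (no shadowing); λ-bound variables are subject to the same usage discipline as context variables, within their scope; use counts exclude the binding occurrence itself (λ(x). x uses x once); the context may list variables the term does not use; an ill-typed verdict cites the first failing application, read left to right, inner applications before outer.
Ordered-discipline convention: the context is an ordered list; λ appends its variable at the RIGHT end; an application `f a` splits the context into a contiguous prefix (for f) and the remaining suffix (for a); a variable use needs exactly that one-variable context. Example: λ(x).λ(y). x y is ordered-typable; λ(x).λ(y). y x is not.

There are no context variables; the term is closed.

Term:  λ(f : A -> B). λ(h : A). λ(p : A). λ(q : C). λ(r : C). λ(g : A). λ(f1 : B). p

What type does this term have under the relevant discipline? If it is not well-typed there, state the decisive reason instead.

not well-typed under relevant — unused: f, h, q, r, g, f1 — weakening required
variable uses: f (bound) ×0; h (bound) ×0; p (bound) ×1; q (bound) ×0; r (bound) ×0; g (bound) ×0; f1 (bound) ×0
uses in reading order: p
typing: ✓ — (A -> B) -> A -> A -> C -> C -> A -> B -> A
summary: ordered ✗ | linear ✗ | affine ✓ | relevant ✗ | unrestricted ✓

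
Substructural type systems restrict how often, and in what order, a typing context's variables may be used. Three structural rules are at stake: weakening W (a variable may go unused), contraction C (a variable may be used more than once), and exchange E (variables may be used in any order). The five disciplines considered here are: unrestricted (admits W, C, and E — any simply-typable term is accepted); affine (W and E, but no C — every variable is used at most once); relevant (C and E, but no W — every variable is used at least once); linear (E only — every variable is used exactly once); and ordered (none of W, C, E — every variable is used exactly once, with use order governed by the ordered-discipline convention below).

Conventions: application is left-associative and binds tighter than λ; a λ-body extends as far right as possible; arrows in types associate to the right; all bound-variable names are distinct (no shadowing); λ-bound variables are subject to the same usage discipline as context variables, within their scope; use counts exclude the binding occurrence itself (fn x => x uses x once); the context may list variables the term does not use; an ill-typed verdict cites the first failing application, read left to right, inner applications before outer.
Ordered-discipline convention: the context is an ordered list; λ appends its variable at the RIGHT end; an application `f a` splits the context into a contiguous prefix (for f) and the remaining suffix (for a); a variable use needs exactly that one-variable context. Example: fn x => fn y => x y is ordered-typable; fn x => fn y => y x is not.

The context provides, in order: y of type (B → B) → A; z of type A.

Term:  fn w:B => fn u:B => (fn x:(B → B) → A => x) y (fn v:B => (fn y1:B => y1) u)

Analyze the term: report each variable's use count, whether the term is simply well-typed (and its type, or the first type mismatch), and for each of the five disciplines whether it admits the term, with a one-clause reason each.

counts: y=1; z=0; w [bound]=0; u [bound]=1; x [bound]=1; v [bound]=0; y1 [bound]=1
left-to-right use order: x, y, y1, u
typing: ✓ — B → B → A
ordered ✗ (needs weakening: z, w, v unused)
linear ✗ (needs weakening: z, w, v unused)
affine ✓ (none of y, z, w, u, x, v, y1 used more than once)
relevant ✗ (needs weakening: z, w, v unused)
unrestricted ✓ (typability at B → B → A is all that's needed)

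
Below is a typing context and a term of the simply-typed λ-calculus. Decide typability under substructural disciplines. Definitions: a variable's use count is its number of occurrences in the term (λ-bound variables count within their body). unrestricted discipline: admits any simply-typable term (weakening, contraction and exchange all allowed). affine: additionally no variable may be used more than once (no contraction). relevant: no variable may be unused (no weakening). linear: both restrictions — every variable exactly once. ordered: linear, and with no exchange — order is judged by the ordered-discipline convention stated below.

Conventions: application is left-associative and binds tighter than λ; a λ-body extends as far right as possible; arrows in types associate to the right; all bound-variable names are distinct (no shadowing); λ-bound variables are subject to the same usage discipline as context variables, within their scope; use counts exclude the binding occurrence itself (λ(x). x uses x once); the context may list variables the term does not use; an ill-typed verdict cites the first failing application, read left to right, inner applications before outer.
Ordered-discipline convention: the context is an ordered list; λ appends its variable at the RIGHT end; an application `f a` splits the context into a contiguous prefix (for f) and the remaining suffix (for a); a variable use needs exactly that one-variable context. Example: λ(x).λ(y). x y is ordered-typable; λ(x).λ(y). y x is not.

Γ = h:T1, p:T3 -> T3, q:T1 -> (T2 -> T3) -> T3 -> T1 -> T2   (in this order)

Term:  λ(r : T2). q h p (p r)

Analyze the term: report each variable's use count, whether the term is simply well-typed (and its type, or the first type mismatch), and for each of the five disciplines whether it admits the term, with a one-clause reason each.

counts: h=1, p=2, q=1, r (λ-bound)=1
left-to-right use order: q, h, p, p, r
typing: ill-typed: argument of type T3 -> T3 where T2 -> T3 is required
ordered: ✗ — the type mismatch rejects it
linear: ✗ — not simply typable
affine: ✗ — fails simple typing
relevant: ✗ — a type mismatch blocks all five
unrestricted: ✗ — the type mismatch rejects it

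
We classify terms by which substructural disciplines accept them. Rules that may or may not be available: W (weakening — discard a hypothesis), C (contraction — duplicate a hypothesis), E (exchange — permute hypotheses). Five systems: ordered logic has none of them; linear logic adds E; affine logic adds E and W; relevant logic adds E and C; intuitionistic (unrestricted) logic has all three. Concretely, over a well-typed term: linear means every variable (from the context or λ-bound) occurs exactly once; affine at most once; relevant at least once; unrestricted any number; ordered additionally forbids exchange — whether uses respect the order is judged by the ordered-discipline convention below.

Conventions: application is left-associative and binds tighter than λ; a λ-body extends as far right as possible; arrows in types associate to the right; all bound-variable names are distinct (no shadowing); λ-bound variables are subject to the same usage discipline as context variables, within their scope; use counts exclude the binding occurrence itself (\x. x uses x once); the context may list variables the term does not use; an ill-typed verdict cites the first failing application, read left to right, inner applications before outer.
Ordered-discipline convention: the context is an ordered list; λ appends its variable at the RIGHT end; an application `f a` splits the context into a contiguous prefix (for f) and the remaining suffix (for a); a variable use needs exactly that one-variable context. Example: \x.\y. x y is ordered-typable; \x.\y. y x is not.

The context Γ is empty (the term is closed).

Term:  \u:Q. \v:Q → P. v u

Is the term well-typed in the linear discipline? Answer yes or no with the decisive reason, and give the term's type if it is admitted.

yes — single use per variable (u, v); term : Q → (Q → P) → P
counts: u (λ-bound): 1×, v (λ-bound): 1×
order of uses: v, u
typing: well-typed — term : Q → (Q → P) → P
all disciplines: ordered ✗; linear ✓; affine ✓; relevant ✓; unrestricted ✓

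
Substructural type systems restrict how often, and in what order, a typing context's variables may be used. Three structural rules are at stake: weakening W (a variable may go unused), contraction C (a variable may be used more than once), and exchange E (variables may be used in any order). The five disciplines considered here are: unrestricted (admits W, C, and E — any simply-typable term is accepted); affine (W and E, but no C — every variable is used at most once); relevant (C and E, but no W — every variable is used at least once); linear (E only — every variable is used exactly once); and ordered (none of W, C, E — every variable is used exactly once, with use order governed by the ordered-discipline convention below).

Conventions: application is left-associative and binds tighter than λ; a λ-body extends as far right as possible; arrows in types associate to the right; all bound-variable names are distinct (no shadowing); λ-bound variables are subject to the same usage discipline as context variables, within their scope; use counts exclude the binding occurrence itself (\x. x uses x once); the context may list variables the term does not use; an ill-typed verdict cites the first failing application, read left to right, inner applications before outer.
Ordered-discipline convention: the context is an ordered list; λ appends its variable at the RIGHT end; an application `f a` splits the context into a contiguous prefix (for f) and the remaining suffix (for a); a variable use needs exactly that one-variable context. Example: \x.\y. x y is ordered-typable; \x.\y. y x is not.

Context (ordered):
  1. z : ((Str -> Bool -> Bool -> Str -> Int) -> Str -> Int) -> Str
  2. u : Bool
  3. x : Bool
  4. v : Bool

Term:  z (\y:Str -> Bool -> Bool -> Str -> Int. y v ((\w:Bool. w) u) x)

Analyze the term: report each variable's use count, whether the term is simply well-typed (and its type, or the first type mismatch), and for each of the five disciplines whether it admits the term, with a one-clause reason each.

usage: z: 1×, u: 1×, x: 1×, v: 1×, y (bound): 1×, w (bound): 1×
order of uses: z, y, v, w, u, x
typing: ill-typed: an argument Bool mismatches the expected Str
ordered ✗ (a type mismatch blocks all five)
linear ✗ (the type mismatch rejects it)
affine ✗ (not simply typable)
relevant ✗ (fails simple typing)
unrestricted ✗ (a type mismatch blocks all five)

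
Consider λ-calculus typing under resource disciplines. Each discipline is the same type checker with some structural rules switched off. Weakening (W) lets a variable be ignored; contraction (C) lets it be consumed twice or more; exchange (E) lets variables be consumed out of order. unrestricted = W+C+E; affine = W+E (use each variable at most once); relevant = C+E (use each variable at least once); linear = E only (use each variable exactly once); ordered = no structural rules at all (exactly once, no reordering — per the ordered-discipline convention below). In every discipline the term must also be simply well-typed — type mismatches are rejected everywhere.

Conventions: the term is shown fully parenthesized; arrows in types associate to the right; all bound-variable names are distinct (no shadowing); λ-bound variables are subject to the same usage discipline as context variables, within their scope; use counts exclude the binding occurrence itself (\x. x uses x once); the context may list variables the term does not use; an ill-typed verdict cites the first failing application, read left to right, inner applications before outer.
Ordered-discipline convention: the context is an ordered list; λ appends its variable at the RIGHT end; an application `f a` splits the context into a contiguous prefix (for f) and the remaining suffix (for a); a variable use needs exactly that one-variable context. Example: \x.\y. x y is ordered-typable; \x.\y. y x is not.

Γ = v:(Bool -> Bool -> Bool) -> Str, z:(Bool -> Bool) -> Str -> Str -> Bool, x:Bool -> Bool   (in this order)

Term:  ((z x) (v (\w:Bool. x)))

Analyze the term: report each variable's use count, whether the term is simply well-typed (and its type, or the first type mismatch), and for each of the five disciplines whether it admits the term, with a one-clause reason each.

counts: v=1; z=1; x=2; w (bound)=0
use order (left to right): z, x, v, x
typing: ✓ — Str -> Bool
ordered ✗ (needs contraction — x ×2; w left unused)
linear ✗ (needs contraction — x ×2; w left unused)
affine ✗ (needs contraction — x ×2)
relevant ✗ (w left unused)
unrestricted ✓ (well-typed at Str -> Bool; no restrictions here)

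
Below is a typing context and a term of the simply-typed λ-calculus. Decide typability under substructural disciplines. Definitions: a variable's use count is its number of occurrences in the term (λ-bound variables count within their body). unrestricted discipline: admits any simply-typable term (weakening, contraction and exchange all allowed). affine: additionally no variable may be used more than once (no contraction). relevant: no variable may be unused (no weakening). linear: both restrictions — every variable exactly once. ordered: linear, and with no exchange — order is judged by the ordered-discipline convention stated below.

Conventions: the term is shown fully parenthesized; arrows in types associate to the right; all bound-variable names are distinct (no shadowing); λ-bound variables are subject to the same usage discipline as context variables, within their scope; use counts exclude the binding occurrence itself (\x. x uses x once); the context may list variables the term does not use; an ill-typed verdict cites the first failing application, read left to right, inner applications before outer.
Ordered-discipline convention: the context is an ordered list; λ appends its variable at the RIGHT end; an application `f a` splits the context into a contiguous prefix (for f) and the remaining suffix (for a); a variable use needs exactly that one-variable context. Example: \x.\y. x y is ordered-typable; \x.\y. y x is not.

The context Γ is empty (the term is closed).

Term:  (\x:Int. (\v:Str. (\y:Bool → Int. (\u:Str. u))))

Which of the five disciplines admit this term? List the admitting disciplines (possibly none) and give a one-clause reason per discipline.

admitted by: affine, unrestricted
use counts: x (λ-bound)=0; v (λ-bound)=0; y (λ-bound)=0; u (λ-bound)=1
order of uses: u
typing: ✓ — Int → Str → (Bool → Int) → Str → Str
ordered ✗ (needs weakening: x, v, y unused)
linear ✗ (needs weakening: x, v, y unused)
affine ✓ (at most one use each (x, v, y, u))
relevant ✗ (needs weakening: x, v, y unused)
unrestricted ✓ (simply typable at Int → Str → (Bool → Int) → Str → Str; W, C, E all held)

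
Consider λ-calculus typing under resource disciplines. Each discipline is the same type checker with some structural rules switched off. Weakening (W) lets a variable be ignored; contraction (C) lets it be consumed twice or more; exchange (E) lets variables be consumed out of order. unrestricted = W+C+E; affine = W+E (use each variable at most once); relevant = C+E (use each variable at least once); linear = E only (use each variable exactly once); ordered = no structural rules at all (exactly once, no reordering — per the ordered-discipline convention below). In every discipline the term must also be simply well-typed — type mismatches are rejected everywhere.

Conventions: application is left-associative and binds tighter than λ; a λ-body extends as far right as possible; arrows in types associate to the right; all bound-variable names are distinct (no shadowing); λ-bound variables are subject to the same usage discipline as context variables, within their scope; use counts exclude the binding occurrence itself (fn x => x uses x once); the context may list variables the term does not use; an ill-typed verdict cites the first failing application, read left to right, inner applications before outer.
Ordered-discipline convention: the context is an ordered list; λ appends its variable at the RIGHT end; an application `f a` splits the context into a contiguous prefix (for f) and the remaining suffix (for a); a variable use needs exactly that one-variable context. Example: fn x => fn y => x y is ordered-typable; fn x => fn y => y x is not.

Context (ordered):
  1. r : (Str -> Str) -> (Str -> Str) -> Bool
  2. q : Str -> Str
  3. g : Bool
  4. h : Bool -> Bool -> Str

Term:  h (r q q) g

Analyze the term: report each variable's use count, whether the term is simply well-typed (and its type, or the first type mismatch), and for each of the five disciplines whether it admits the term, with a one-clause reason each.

counts: r=1, q=2, g=1, h=1
uses in reading order: h, r, q, q, g
typing: well-typed — term : Str
ordered: ✗, q ×2 used more than once (contraction)
linear: ✗, q ×2 used more than once (contraction)
affine: ✗, q ×2 used more than once (contraction)
relevant: ✓, r, q, g, h: all used, weakening unneeded
unrestricted: ✓, simply typable at Str; W, C, E all held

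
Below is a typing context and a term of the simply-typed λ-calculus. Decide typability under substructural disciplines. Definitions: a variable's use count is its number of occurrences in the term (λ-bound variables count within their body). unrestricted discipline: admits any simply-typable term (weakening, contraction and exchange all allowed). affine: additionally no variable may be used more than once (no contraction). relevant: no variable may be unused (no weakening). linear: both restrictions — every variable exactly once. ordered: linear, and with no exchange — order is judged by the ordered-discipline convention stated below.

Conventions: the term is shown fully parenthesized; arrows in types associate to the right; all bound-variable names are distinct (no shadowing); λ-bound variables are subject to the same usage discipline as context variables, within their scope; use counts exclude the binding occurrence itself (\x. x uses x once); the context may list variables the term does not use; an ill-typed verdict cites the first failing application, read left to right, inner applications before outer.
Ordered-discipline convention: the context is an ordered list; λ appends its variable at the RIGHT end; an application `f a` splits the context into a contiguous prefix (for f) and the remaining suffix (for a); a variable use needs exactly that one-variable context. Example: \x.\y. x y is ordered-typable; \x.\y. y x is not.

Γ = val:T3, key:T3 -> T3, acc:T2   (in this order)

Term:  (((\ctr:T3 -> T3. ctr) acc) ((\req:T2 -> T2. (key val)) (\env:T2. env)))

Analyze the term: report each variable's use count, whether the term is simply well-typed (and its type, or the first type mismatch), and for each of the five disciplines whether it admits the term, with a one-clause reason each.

counts: val: 1×, key: 1×, acc: 1×, ctr (bound): 1×, req (bound): 0×, env (bound): 1×
uses in reading order: ctr, acc, key, val, env
typing: ill-typed: an argument T2 mismatches the expected T3 -> T3
ordered ✗ (a type mismatch blocks all five)
linear ✗ (the type mismatch rejects it)
affine ✗ (not simply typable)
relevant ✗ (fails simple typing)
unrestricted ✗ (a type mismatch blocks all five)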